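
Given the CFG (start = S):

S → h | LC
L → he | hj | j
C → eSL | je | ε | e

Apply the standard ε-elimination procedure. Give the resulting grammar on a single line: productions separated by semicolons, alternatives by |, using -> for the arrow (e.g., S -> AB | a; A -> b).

Nullable set: {C}.
S -> LC: C nullable, giving L | LC.
Drop C -> ε.
Unchanged (no nullable symbols): S -> h; C -> e; C -> eSL; C -> je; L -> he; L -> hj; L -> j.

S -> L | h | LC; C -> e | je | eSL; L -> j | he | hj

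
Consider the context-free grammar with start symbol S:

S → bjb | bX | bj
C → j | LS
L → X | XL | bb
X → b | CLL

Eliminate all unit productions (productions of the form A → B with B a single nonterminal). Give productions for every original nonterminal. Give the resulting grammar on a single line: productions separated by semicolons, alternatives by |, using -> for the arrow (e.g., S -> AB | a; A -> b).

S -> bX | bj | bjb; C -> j | LS; L -> b | XL | bb | CLL; X -> b | CLL

Unit productions: L->X.
Unit pairs (A ⇒* B via units): (L,X).
S: inherits non-unit rules of {S} → bX | bj | bjb.
C: inherits non-unit rules of {C} → LS | j.
L: inherits non-unit rules of {L, X} → CLL | XL | b | bb.
X: inherits non-unit rules of {X} → CLL | b.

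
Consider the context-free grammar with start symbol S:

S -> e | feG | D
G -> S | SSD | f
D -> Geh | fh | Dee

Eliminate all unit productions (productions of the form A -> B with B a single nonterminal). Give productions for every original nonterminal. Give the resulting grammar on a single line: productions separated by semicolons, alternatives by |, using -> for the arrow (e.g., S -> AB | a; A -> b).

Unit productions: G->S, S->D.
Unit pairs (A ⇒* B via units): (G,D), (G,S), (S,D).
S: inherits non-unit rules of {D, S} → Dee | Geh | e | feG | fh.
D: inherits non-unit rules of {D} → Dee | Geh | fh.
G: inherits non-unit rules of {D, G, S} → Dee | Geh | SSD | e | f | feG | fh.

S -> e | fh | Dee | Geh | feG; D -> fh | Dee | Geh; G -> e | f | fh | Dee | Geh | SSD | feG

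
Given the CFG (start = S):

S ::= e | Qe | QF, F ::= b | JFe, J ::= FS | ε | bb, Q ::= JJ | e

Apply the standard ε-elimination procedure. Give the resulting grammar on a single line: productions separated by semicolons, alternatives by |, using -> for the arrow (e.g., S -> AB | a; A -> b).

Nullable set: {J, Q}.
S -> QF: Q nullable, giving F | QF.
S -> Qe: Q nullable, giving Qe | e.
F -> JFe: J nullable, giving Fe | JFe.
Drop J -> ε.
Q -> JJ: J, J nullable, giving J | JJ.
Unchanged (no nullable symbols): S -> e; F -> b; J -> FS; J -> bb; Q -> e.

S -> F | e | QF | Qe; F -> b | Fe | JFe; J -> FS | bb; Q -> J | e | JJ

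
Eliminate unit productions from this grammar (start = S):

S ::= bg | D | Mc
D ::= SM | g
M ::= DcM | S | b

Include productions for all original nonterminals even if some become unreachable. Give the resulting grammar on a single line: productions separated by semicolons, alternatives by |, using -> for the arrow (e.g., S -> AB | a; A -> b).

S -> g | Mc | SM | bg; D -> g | SM; M -> b | g | Mc | SM | bg | DcM

Unit productions: M->S, S->D.
Unit pairs (A ⇒* B via units): (M,D), (M,S), (S,D).
S: inherits non-unit rules of {D, S} → Mc | SM | bg | g.
D: inherits non-unit rules of {D} → SM | g.
M: inherits non-unit rules of {D, M, S} → DcM | Mc | SM | b | bg | g.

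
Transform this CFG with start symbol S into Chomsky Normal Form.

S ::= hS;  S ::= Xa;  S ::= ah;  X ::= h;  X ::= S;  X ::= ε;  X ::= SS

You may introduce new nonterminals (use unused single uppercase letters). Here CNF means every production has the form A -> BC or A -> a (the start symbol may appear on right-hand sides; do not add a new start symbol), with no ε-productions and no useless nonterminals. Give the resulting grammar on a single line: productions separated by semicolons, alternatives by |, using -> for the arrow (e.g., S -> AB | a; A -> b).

S -> a | AB | BS | XA; A -> a; B -> h; X -> a | h | AB | BS | SS | XA

Nullable: {X}; after ε-elimination: S -> a | Xa | ah | hS; X -> S | h | SS.
After unit-elimination: S -> a | Xa | ah | hS; X -> a | h | SS | Xa | ah | hS.
TERM: introduce A -> a, B -> h and substitute in every rule of length ≥2.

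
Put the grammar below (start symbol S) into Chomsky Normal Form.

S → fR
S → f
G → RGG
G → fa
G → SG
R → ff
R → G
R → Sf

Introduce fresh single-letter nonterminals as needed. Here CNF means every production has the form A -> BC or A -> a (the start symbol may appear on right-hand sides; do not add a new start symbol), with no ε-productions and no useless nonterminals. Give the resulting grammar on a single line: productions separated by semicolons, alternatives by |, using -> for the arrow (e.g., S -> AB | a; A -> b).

S -> f | AR; A -> f; B -> a; C -> GG; D -> GG; G -> AB | RC | SG; R -> AA | AB | RD | SA | SG

No ε-productions.
After unit-elimination: S -> f | fR; G -> SG | fa | RGG; R -> SG | Sf | fa | ff | RGG.
TERM: introduce B -> a, A -> f and substitute in every rule of length ≥2.
BIN: G -> RGG becomes G -> RC, C -> GG; R -> RGG becomes R -> RD, D -> GG.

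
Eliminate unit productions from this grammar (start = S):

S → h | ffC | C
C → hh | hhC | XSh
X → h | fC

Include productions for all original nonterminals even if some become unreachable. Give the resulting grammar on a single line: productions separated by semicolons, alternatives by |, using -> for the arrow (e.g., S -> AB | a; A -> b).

S -> h | hh | XSh | ffC | hhC; C -> hh | XSh | hhC; X -> h | fC

Unit productions: S->C.
Unit pairs (A ⇒* B via units): (S,C).
S: inherits non-unit rules of {C, S} → XSh | ffC | h | hh | hhC.
C: inherits non-unit rules of {C} → XSh | hh | hhC.
X: inherits non-unit rules of {X} → fC | h.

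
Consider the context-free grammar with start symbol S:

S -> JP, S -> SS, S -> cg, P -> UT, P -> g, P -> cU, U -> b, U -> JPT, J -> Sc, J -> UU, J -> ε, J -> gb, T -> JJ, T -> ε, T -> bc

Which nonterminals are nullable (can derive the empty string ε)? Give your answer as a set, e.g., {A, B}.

Directly nullable (have an ε-rule): {J, T}.
Not nullable: P, S, U — each has a terminal in every rule's right-hand side or depends on a non-nullable symbol.

{J, T}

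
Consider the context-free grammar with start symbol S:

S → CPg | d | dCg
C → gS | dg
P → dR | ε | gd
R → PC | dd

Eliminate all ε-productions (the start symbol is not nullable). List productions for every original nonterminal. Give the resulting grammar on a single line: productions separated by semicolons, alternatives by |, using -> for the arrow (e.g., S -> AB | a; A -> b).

Nullable set: {P}.
S -> CPg: P nullable, giving CPg | Cg.
Drop P -> ε.
R -> PC: P nullable, giving C | PC.
Unchanged (no nullable symbols): S -> d; S -> dCg; C -> dg; C -> gS; P -> dR; P -> gd; R -> dd.

S -> d | Cg | CPg | dCg; C -> dg | gS; P -> dR | gd; R -> C | PC | dd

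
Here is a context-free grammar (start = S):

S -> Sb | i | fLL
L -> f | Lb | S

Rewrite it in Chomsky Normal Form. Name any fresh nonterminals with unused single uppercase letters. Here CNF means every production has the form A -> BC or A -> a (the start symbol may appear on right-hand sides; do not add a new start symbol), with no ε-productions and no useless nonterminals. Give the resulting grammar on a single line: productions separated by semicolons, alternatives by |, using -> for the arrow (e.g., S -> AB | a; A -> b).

No ε-productions.
After unit-elimination: S -> i | Sb | fLL; L -> f | i | Lb | Sb | fLL.
TERM: introduce A -> b, B -> f and substitute in every rule of length ≥2.
BIN: L -> BLL becomes L -> BC, C -> LL; S -> BLL becomes S -> BD, D -> LL.

S -> i | BD | SA; A -> b; B -> f; C -> LL; D -> LL; L -> f | i | BC | LA | SA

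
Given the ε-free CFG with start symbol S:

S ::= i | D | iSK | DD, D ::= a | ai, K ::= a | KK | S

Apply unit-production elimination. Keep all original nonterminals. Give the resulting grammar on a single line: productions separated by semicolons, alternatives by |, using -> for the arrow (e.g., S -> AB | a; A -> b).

S -> a | i | DD | ai | iSK; D -> a | ai; K -> a | i | DD | KK | ai | iSK

Unit productions: K->S, S->D.
Unit pairs (A ⇒* B via units): (K,D), (K,S), (S,D).
S: inherits non-unit rules of {D, S} → DD | a | ai | i | iSK.
D: inherits non-unit rules of {D} → a | ai.
K: inherits non-unit rules of {D, K, S} → DD | KK | a | ai | i | iSK.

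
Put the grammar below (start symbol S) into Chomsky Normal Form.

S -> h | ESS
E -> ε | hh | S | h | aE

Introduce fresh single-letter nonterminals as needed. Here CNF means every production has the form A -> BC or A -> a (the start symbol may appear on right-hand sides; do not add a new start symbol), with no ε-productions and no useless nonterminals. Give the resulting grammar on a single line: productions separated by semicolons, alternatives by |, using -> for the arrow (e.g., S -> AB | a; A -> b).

S -> h | ED | SS; A -> a; B -> h; C -> SS; D -> SS; E -> a | h | AE | BB | EC | SS

Nullable: {E}; after ε-elimination: S -> h | SS | ESS; E -> S | a | h | aE | hh.
After unit-elimination: S -> h | SS | ESS; E -> a | h | SS | aE | hh | ESS.
TERM: introduce A -> a, B -> h and substitute in every rule of length ≥2.
BIN: E -> ESS becomes E -> EC, C -> SS; S -> ESS becomes S -> ED, D -> SS.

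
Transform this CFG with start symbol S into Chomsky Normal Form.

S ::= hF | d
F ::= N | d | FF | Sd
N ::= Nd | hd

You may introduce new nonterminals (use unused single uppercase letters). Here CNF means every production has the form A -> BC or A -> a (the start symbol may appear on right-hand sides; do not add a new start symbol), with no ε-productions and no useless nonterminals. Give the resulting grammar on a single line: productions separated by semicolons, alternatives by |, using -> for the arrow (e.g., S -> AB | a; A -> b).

S -> d | BF; A -> d; B -> h; F -> d | BA | FF | NA | SA; N -> BA | NA

No ε-productions.
After unit-elimination: S -> d | hF; F -> d | FF | Nd | Sd | hd; N -> Nd | hd.
TERM: introduce A -> d, B -> h and substitute in every rule of length ≥2.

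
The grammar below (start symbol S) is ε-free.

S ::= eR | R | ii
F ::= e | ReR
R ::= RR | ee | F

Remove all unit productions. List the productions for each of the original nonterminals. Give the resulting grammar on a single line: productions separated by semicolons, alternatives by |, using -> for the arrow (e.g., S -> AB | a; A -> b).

S -> e | RR | eR | ee | ii | ReR; F -> e | ReR; R -> e | RR | ee | ReR

Unit productions: R->F, S->R.
Unit pairs (A ⇒* B via units): (R,F), (S,F), (S,R).
S: inherits non-unit rules of {F, R, S} → RR | ReR | e | eR | ee | ii.
F: inherits non-unit rules of {F} → ReR | e.
R: inherits non-unit rules of {F, R} → RR | ReR | e | ee.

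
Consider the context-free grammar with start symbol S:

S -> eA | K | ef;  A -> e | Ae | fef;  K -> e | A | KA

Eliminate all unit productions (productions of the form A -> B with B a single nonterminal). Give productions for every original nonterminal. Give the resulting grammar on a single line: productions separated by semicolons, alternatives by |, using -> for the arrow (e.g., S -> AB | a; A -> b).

S -> e | Ae | KA | eA | ef | fef; A -> e | Ae | fef; K -> e | Ae | KA | fef

Unit productions: K->A, S->K.
Unit pairs (A ⇒* B via units): (K,A), (S,A), (S,K).
S: inherits non-unit rules of {A, K, S} → Ae | KA | e | eA | ef | fef.
A: inherits non-unit rules of {A} → Ae | e | fef.
K: inherits non-unit rules of {A, K} → Ae | KA | e | fef.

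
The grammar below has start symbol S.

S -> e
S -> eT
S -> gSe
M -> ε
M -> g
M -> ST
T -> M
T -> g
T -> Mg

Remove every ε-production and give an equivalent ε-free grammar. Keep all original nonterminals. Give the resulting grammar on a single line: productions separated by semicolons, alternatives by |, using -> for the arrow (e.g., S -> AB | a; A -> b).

Nullable set: {M, T}.
S -> eT: T nullable, giving e | eT.
Drop M -> ε.
M -> ST: T nullable, giving S | ST.
T -> M: M nullable, giving M.
T -> Mg: M nullable, giving Mg | g.
Unchanged (no nullable symbols): S -> e; S -> gSe; M -> g; T -> g.

S -> e | eT | gSe; M -> S | g | ST; T -> M | g | Mg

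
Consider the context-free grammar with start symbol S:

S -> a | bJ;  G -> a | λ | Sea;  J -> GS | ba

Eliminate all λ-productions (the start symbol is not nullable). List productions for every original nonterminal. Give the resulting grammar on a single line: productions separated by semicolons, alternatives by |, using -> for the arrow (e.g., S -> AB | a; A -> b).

S -> a | bJ; G -> a | Sea; J -> S | GS | ba

Nullable set: {G}.
Drop G -> λ.
J -> GS: G nullable, giving GS | S.
Unchanged (no nullable symbols): S -> a; S -> bJ; G -> Sea; G -> a; J -> ba.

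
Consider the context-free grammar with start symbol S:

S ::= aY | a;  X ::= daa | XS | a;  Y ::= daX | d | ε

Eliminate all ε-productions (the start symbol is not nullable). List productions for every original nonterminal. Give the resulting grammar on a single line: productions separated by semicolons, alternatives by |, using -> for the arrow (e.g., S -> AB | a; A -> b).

S -> a | aY; X -> a | XS | daa; Y -> d | daX

Nullable set: {Y}.
S -> aY: Y nullable, giving a | aY.
Drop Y -> ε.
Unchanged (no nullable symbols): S -> a; X -> XS; X -> a; X -> daa; Y -> d; Y -> daX.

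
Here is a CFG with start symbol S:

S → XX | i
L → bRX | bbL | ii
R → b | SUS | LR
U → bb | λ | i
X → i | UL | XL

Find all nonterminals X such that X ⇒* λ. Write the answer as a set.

{U}

Directly nullable (have an ε-rule): {U}.
Not nullable: L, R, S, X — each has a terminal in every rule's right-hand side or depends on a non-nullable symbol.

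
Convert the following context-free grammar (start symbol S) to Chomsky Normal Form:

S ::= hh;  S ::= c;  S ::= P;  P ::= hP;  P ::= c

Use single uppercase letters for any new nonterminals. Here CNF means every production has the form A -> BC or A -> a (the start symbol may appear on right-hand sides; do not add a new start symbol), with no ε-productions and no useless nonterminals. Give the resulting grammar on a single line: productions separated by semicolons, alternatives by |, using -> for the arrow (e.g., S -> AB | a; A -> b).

S -> c | AA | AP; A -> h; P -> c | AP

No ε-productions.
After unit-elimination: S -> c | hP | hh; P -> c | hP.
TERM: introduce A -> h and substitute in every rule of length ≥2.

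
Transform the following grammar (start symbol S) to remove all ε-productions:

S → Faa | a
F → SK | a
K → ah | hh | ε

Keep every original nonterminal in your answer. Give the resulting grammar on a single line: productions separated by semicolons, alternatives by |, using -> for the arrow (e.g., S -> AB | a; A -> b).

Nullable set: {K}.
F -> SK: K nullable, giving S | SK.
Drop K -> ε.
Unchanged (no nullable symbols): S -> Faa; S -> a; F -> a; K -> ah; K -> hh.

S -> a | Faa; F -> S | a | SK; K -> ah | hh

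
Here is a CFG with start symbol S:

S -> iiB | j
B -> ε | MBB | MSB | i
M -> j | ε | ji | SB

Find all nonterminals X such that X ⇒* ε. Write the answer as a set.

Directly nullable (have an ε-rule): {B, M}.
Not nullable: S — each has a terminal in every rule's right-hand side or depends on a non-nullable symbol.

{B, M}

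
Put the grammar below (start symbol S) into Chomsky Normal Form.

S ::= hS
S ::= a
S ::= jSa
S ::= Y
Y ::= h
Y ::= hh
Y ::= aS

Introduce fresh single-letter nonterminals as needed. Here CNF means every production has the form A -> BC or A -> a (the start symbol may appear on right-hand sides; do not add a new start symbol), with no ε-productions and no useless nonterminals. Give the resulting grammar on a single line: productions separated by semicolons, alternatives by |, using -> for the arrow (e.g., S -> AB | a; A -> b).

S -> a | h | AS | BB | BS | CD; A -> a; B -> h; C -> j; D -> SA

No ε-productions.
After unit-elimination: S -> a | h | aS | hS | hh | jSa; Y -> h | aS | hh.
TERM: introduce A -> a, B -> h, C -> j and substitute in every rule of length ≥2.
BIN: S -> CSA becomes S -> CD, D -> SA.
Drop unreachable/unproductive: Y.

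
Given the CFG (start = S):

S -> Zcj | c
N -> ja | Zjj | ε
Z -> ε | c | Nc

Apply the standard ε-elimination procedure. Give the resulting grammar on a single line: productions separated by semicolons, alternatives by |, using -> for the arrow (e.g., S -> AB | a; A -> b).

Nullable set: {N, Z}.
S -> Zcj: Z nullable, giving Zcj | cj.
Drop N -> ε.
N -> Zjj: Z nullable, giving Zjj | jj.
Drop Z -> ε.
Z -> Nc: N nullable, giving Nc | c.
Unchanged (no nullable symbols): S -> c; N -> ja; Z -> c.

S -> c | cj | Zcj; N -> ja | jj | Zjj; Z -> c | Nc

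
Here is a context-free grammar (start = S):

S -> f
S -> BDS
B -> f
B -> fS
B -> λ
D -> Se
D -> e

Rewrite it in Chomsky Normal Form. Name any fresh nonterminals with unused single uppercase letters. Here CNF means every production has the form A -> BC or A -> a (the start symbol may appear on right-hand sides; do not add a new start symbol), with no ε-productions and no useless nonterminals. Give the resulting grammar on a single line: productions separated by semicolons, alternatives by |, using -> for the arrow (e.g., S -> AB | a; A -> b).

Nullable: {B}; after ε-elimination: S -> f | DS | BDS; B -> f | fS; D -> e | Se.
No unit productions to eliminate.
TERM: introduce C -> e, A -> f and substitute in every rule of length ≥2.
BIN: S -> BDS becomes S -> BE, E -> DS.

S -> f | BE | DS; A -> f; B -> f | AS; C -> e; D -> e | SC; E -> DS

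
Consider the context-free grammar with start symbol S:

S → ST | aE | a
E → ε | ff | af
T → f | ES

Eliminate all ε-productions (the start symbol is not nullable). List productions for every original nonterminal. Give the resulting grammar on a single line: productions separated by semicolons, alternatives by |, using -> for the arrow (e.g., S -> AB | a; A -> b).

S -> a | ST | aE; E -> af | ff; T -> S | f | ES

Nullable set: {E}.
S -> aE: E nullable, giving a | aE.
Drop E -> ε.
T -> ES: E nullable, giving ES | S.
Unchanged (no nullable symbols): S -> ST; S -> a; E -> af; E -> ff; T -> f.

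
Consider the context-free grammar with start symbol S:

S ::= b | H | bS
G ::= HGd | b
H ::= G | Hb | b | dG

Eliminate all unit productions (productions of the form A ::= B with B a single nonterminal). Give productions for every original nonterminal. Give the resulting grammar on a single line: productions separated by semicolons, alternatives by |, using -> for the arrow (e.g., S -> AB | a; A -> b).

S -> b | Hb | bS | dG | HGd; G -> b | HGd; H -> b | Hb | dG | HGd

Unit productions: H->G, S->H.
Unit pairs (A ⇒* B via units): (H,G), (S,G), (S,H).
S: inherits non-unit rules of {G, H, S} → HGd | Hb | b | bS | dG.
G: inherits non-unit rules of {G} → HGd | b.
H: inherits non-unit rules of {G, H} → HGd | Hb | b | dG.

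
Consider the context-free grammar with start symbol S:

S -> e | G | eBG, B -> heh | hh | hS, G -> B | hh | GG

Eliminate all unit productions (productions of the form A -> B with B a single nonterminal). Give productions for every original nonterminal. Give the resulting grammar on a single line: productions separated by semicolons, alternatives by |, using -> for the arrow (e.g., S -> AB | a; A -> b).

S -> e | GG | hS | hh | eBG | heh; B -> hS | hh | heh; G -> GG | hS | hh | heh

Unit productions: G->B, S->G.
Unit pairs (A ⇒* B via units): (G,B), (S,B), (S,G).
S: inherits non-unit rules of {B, G, S} → GG | e | eBG | hS | heh | hh.
B: inherits non-unit rules of {B} → hS | heh | hh.
G: inherits non-unit rules of {B, G} → GG | hS | heh | hh.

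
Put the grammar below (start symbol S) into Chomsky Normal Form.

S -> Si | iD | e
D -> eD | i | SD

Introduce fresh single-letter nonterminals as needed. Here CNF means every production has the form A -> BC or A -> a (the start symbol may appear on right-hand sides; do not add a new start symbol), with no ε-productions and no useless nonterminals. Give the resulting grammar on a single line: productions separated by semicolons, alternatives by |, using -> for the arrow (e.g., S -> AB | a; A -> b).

S -> e | BD | SB; A -> e; B -> i; D -> i | AD | SD

No ε-productions.
No unit productions to eliminate.
TERM: introduce A -> e, B -> i and substitute in every rule of length ≥2.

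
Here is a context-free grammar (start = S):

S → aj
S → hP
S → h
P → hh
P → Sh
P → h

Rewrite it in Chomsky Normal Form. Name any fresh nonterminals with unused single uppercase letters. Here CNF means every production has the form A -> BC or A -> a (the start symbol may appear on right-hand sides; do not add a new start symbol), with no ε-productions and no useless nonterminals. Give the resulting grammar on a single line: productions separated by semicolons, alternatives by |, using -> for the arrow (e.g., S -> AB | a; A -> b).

No ε-productions.
No unit productions to eliminate.
TERM: introduce B -> a, A -> h, C -> j and substitute in every rule of length ≥2.

S -> h | AP | BC; A -> h; B -> a; C -> j; P -> h | AA | SA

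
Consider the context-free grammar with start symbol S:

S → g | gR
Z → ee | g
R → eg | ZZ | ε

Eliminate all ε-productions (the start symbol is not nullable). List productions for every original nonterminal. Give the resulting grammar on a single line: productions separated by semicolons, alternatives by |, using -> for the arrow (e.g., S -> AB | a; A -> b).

S -> g | gR; R -> ZZ | eg; Z -> g | ee

Nullable set: {R}.
S -> gR: R nullable, giving g | gR.
Drop R -> ε.
Unchanged (no nullable symbols): S -> g; R -> ZZ; R -> eg; Z -> ee; Z -> g.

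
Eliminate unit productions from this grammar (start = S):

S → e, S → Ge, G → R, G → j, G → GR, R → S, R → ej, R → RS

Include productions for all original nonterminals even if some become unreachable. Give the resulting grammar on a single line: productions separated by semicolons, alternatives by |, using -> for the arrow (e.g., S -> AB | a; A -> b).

Unit productions: G->R, R->S.
Unit pairs (A ⇒* B via units): (G,R), (G,S), (R,S).
S: inherits non-unit rules of {S} → Ge | e.
G: inherits non-unit rules of {G, R, S} → GR | Ge | RS | e | ej | j.
R: inherits non-unit rules of {R, S} → Ge | RS | e | ej.

S -> e | Ge; G -> e | j | GR | Ge | RS | ej; R -> e | Ge | RS | ej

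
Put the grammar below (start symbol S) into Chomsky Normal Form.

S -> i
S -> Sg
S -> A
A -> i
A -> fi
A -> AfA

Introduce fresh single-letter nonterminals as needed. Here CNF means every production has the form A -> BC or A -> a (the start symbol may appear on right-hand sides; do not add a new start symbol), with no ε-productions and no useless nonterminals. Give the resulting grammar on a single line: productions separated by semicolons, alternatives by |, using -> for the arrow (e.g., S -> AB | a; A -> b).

S -> i | AF | BC | SD; A -> i | AE | BC; B -> f; C -> i; D -> g; E -> BA; F -> BA

No ε-productions.
After unit-elimination: S -> i | Sg | fi | AfA; A -> i | fi | AfA.
TERM: introduce B -> f, D -> g, C -> i and substitute in every rule of length ≥2.
BIN: A -> ABA becomes A -> AE, E -> BA; S -> ABA becomes S -> AF, F -> BA.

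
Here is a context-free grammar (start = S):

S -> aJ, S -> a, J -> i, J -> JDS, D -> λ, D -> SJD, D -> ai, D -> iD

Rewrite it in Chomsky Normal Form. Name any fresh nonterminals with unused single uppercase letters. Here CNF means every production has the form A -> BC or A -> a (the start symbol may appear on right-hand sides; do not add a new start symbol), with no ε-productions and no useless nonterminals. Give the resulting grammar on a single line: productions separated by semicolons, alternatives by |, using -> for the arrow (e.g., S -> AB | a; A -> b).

Nullable: {D}; after ε-elimination: S -> a | aJ; D -> i | SJ | ai | iD | SJD; J -> i | JS | JDS.
No unit productions to eliminate.
TERM: introduce A -> a, B -> i and substitute in every rule of length ≥2.
BIN: D -> SJD becomes D -> SC, C -> JD; J -> JDS becomes J -> JE, E -> DS.

S -> a | AJ; A -> a; B -> i; C -> JD; D -> i | AB | BD | SC | SJ; E -> DS; J -> i | JE | JS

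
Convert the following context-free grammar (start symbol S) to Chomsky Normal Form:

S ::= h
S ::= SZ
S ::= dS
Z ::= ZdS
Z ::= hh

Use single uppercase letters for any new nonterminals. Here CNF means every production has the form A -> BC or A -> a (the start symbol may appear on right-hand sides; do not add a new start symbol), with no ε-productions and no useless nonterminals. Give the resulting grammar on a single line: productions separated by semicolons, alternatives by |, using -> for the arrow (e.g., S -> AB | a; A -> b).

S -> h | AS | SZ; A -> d; B -> h; C -> AS; Z -> BB | ZC

No ε-productions.
No unit productions to eliminate.
TERM: introduce A -> d, B -> h and substitute in every rule of length ≥2.
BIN: Z -> ZAS becomes Z -> ZC, C -> AS.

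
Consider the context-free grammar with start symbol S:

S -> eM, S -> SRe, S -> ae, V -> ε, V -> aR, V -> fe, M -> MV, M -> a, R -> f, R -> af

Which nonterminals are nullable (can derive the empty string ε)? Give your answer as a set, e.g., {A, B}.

Directly nullable (have an ε-rule): {V}.
Not nullable: M, R, S — each has a terminal in every rule's right-hand side or depends on a non-nullable symbol.

{V}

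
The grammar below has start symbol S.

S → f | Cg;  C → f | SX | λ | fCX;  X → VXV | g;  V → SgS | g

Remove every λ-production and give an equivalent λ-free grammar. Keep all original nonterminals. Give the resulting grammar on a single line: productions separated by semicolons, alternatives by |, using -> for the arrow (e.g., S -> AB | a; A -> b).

Nullable set: {C}.
S -> Cg: C nullable, giving Cg | g.
Drop C -> λ.
C -> fCX: C nullable, giving fCX | fX.
Unchanged (no nullable symbols): S -> f; C -> SX; C -> f; V -> SgS; V -> g; X -> VXV; X -> g.

S -> f | g | Cg; C -> f | SX | fX | fCX; V -> g | SgS; X -> g | VXV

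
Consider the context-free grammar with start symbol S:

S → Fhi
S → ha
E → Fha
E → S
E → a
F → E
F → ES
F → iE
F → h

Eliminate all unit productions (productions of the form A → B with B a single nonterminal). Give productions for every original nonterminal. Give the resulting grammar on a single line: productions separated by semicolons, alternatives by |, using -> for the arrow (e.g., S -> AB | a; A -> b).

Unit productions: E->S, F->E.
Unit pairs (A ⇒* B via units): (E,S), (F,E), (F,S).
S: inherits non-unit rules of {S} → Fhi | ha.
E: inherits non-unit rules of {E, S} → Fha | Fhi | a | ha.
F: inherits non-unit rules of {E, F, S} → ES | Fha | Fhi | a | h | ha | iE.

S -> ha | Fhi; E -> a | ha | Fha | Fhi; F -> a | h | ES | ha | iE | Fha | Fhi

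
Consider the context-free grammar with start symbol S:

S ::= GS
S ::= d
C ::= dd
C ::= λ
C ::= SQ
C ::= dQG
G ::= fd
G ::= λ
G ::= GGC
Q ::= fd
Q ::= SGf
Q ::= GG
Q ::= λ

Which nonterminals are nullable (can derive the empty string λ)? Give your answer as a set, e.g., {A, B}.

{C, G, Q}

Directly nullable (have an ε-rule): {C, G, Q}.
Not nullable: S — each has a terminal in every rule's right-hand side or depends on a non-nullable symbol.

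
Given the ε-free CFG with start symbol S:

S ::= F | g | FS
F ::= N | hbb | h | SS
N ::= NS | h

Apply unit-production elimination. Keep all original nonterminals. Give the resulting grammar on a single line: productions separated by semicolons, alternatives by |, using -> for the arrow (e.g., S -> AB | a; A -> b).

S -> g | h | FS | NS | SS | hbb; F -> h | NS | SS | hbb; N -> h | NS

Unit productions: F->N, S->F.
Unit pairs (A ⇒* B via units): (F,N), (S,F), (S,N).
S: inherits non-unit rules of {F, N, S} → FS | NS | SS | g | h | hbb.
F: inherits non-unit rules of {F, N} → NS | SS | h | hbb.
N: inherits non-unit rules of {N} → NS | h.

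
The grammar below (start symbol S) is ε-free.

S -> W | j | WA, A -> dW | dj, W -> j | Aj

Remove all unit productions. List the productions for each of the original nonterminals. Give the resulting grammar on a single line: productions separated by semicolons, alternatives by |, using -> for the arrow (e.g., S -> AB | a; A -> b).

Unit productions: S->W.
Unit pairs (A ⇒* B via units): (S,W).
S: inherits non-unit rules of {S, W} → Aj | WA | j.
A: inherits non-unit rules of {A} → dW | dj.
W: inherits non-unit rules of {W} → Aj | j.

S -> j | Aj | WA; A -> dW | dj; W -> j | Aj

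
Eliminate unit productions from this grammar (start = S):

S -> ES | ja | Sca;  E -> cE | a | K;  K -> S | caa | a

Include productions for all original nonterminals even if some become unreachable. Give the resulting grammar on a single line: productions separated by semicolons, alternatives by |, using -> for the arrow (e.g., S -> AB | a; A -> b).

S -> ES | ja | Sca; E -> a | ES | cE | ja | Sca | caa; K -> a | ES | ja | Sca | caa

Unit productions: E->K, K->S.
Unit pairs (A ⇒* B via units): (E,K), (E,S), (K,S).
S: inherits non-unit rules of {S} → ES | Sca | ja.
E: inherits non-unit rules of {E, K, S} → ES | Sca | a | cE | caa | ja.
K: inherits non-unit rules of {K, S} → ES | Sca | a | caa | ja.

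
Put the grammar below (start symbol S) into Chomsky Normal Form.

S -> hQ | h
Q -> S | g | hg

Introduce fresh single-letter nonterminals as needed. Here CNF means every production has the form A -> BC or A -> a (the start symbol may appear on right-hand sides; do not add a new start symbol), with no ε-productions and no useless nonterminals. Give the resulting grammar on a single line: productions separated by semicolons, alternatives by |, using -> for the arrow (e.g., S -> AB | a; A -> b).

S -> h | AQ; A -> h; B -> g; Q -> g | h | AB | AQ

No ε-productions.
After unit-elimination: S -> h | hQ; Q -> g | h | hQ | hg.
TERM: introduce B -> g, A -> h and substitute in every rule of length ≥2.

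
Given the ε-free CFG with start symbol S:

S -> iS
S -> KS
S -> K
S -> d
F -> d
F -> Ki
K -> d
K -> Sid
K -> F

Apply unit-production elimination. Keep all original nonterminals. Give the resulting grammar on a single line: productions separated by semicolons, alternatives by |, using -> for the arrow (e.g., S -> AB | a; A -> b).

Unit productions: K->F, S->K.
Unit pairs (A ⇒* B via units): (K,F), (S,F), (S,K).
S: inherits non-unit rules of {F, K, S} → KS | Ki | Sid | d | iS.
F: inherits non-unit rules of {F} → Ki | d.
K: inherits non-unit rules of {F, K} → Ki | Sid | d.

S -> d | KS | Ki | iS | Sid; F -> d | Ki; K -> d | Ki | Sid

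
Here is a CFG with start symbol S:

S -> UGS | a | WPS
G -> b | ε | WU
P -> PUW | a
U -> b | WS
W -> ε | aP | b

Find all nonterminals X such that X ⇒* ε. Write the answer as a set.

Directly nullable (have an ε-rule): {G, W}.
Not nullable: P, S, U — each has a terminal in every rule's right-hand side or depends on a non-nullable symbol.

{G, W}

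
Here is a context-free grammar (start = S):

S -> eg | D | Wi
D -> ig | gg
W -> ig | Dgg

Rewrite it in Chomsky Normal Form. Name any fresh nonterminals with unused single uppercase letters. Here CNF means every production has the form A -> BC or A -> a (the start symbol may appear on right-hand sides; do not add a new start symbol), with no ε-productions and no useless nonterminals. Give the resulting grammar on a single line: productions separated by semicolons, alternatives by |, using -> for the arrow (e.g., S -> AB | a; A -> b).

No ε-productions.
After unit-elimination: S -> Wi | eg | gg | ig; D -> gg | ig; W -> ig | Dgg.
TERM: introduce C -> e, A -> g, B -> i and substitute in every rule of length ≥2.
BIN: W -> DAA becomes W -> DE, E -> AA.

S -> AA | BA | CA | WB; A -> g; B -> i; C -> e; D -> AA | BA; E -> AA; W -> BA | DE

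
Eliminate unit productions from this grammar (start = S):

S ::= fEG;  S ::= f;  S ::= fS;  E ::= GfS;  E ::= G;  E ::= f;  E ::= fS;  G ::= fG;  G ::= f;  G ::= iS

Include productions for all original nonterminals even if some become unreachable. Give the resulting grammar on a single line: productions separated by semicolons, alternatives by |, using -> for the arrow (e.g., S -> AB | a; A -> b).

S -> f | fS | fEG; E -> f | fG | fS | iS | GfS; G -> f | fG | iS

Unit productions: E->G.
Unit pairs (A ⇒* B via units): (E,G).
S: inherits non-unit rules of {S} → f | fEG | fS.
E: inherits non-unit rules of {E, G} → GfS | f | fG | fS | iS.
G: inherits non-unit rules of {G} → f | fG | iS.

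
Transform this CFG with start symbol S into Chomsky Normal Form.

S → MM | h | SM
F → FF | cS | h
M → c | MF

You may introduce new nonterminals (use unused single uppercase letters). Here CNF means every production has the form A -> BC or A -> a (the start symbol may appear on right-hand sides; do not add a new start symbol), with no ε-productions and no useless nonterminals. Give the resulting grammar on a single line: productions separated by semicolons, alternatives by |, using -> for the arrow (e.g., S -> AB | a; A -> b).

S -> h | MM | SM; A -> c; F -> h | AS | FF; M -> c | MF

No ε-productions.
No unit productions to eliminate.
TERM: introduce A -> c and substitute in every rule of length ≥2.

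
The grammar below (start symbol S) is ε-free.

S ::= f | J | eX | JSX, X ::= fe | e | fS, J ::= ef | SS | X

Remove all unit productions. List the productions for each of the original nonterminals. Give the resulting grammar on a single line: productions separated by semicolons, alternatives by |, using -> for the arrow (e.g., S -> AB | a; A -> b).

S -> e | f | SS | eX | ef | fS | fe | JSX; J -> e | SS | ef | fS | fe; X -> e | fS | fe

Unit productions: J->X, S->J.
Unit pairs (A ⇒* B via units): (J,X), (S,J), (S,X).
S: inherits non-unit rules of {J, S, X} → JSX | SS | e | eX | ef | f | fS | fe.
J: inherits non-unit rules of {J, X} → SS | e | ef | fS | fe.
X: inherits non-unit rules of {X} → e | fS | fe.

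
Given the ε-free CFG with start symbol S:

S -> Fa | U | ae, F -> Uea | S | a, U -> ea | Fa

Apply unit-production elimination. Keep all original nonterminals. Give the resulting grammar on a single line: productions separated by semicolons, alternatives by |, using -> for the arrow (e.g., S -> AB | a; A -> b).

Unit productions: F->S, S->U.
Unit pairs (A ⇒* B via units): (F,S), (F,U), (S,U).
S: inherits non-unit rules of {S, U} → Fa | ae | ea.
F: inherits non-unit rules of {F, S, U} → Fa | Uea | a | ae | ea.
U: inherits non-unit rules of {U} → Fa | ea.

S -> Fa | ae | ea; F -> a | Fa | ae | ea | Uea; U -> Fa | ea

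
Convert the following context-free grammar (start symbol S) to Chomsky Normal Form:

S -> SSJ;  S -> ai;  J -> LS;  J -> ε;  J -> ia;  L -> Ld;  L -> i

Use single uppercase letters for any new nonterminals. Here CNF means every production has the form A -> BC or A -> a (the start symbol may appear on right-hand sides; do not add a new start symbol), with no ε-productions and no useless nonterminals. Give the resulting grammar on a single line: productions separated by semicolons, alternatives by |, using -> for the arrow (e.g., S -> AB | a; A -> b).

S -> BA | SD | SS; A -> i; B -> a; C -> d; D -> SJ; J -> AB | LS; L -> i | LC

Nullable: {J}; after ε-elimination: S -> SS | ai | SSJ; J -> LS | ia; L -> i | Ld.
No unit productions to eliminate.
TERM: introduce B -> a, C -> d, A -> i and substitute in every rule of length ≥2.
BIN: S -> SSJ becomes S -> SD, D -> SJ.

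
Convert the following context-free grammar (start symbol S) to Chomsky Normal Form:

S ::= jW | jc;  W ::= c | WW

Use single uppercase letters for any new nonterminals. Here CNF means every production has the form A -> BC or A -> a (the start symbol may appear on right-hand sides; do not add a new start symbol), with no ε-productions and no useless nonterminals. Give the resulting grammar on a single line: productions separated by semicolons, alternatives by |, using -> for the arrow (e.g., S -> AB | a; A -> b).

S -> AB | AW; A -> j; B -> c; W -> c | WW

No ε-productions.
No unit productions to eliminate.
TERM: introduce B -> c, A -> j and substitute in every rule of length ≥2.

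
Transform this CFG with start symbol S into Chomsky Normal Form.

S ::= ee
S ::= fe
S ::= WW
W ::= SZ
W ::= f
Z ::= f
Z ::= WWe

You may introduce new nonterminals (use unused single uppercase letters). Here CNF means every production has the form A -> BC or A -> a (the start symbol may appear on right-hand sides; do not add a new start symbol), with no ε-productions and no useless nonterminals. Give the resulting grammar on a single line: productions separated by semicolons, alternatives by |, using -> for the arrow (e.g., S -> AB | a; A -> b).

No ε-productions.
No unit productions to eliminate.
TERM: introduce A -> e, B -> f and substitute in every rule of length ≥2.
BIN: Z -> WWA becomes Z -> WC, C -> WA.

S -> AA | BA | WW; A -> e; B -> f; C -> WA; W -> f | SZ; Z -> f | WC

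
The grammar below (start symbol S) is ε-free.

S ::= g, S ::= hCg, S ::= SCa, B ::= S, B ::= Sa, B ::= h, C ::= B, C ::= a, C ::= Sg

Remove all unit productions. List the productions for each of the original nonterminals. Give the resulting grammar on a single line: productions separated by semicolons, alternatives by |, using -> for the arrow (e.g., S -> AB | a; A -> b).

Unit productions: B->S, C->B.
Unit pairs (A ⇒* B via units): (B,S), (C,B), (C,S).
S: inherits non-unit rules of {S} → SCa | g | hCg.
B: inherits non-unit rules of {B, S} → SCa | Sa | g | h | hCg.
C: inherits non-unit rules of {B, C, S} → SCa | Sa | Sg | a | g | h | hCg.

S -> g | SCa | hCg; B -> g | h | Sa | SCa | hCg; C -> a | g | h | Sa | Sg | SCa | hCg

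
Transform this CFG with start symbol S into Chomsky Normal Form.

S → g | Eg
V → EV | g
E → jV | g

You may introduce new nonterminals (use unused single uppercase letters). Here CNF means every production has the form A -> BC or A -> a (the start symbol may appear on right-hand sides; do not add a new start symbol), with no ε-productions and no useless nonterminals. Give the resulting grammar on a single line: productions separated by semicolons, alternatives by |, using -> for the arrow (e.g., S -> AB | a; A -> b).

No ε-productions.
No unit productions to eliminate.
TERM: introduce B -> g, A -> j and substitute in every rule of length ≥2.

S -> g | EB; A -> j; B -> g; E -> g | AV; V -> g | EV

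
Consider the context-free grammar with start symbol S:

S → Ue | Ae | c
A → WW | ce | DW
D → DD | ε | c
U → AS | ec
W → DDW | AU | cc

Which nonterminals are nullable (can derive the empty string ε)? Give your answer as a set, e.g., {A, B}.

Directly nullable (have an ε-rule): {D}.
Not nullable: A, S, U, W — each has a terminal in every rule's right-hand side or depends on a non-nullable symbol.

{D}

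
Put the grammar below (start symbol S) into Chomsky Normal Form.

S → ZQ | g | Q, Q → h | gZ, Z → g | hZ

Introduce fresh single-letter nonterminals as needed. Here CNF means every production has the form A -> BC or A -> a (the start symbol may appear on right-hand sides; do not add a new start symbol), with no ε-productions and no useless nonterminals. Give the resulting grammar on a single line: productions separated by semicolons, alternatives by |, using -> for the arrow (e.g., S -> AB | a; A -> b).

No ε-productions.
After unit-elimination: S -> g | h | ZQ | gZ; Q -> h | gZ; Z -> g | hZ.
TERM: introduce A -> g, B -> h and substitute in every rule of length ≥2.

S -> g | h | AZ | ZQ; A -> g; B -> h; Q -> h | AZ; Z -> g | BZ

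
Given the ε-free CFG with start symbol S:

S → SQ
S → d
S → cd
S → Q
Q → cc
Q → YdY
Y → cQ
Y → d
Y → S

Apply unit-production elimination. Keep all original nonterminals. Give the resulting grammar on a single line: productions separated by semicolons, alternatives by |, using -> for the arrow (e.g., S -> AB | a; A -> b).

Unit productions: S->Q, Y->S.
Unit pairs (A ⇒* B via units): (S,Q), (Y,Q), (Y,S).
S: inherits non-unit rules of {Q, S} → SQ | YdY | cc | cd | d.
Q: inherits non-unit rules of {Q} → YdY | cc.
Y: inherits non-unit rules of {Q, S, Y} → SQ | YdY | cQ | cc | cd | d.

S -> d | SQ | cc | cd | YdY; Q -> cc | YdY; Y -> d | SQ | cQ | cc | cd | YdY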